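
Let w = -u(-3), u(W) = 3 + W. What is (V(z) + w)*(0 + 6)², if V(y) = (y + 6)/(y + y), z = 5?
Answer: 198/5 ≈ 39.600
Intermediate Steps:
w = 0 (w = -(3 - 3) = -1*0 = 0)
V(y) = (6 + y)/(2*y) (V(y) = (6 + y)/((2*y)) = (6 + y)*(1/(2*y)) = (6 + y)/(2*y))
(V(z) + w)*(0 + 6)² = ((½)*(6 + 5)/5 + 0)*(0 + 6)² = ((½)*(⅕)*11 + 0)*6² = (11/10 + 0)*36 = (11/10)*36 = 198/5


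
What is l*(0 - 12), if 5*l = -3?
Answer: 36/5 ≈ 7.2000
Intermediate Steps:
l = -⅗ (l = (⅕)*(-3) = -⅗ ≈ -0.60000)
l*(0 - 12) = -3*(0 - 12)/5 = -⅗*(-12) = 36/5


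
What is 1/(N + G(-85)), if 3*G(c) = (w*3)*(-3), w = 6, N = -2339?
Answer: -1/2357 ≈ -0.00042427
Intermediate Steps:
G(c) = -18 (G(c) = ((6*3)*(-3))/3 = (18*(-3))/3 = (1/3)*(-54) = -18)
1/(N + G(-85)) = 1/(-2339 - 18) = 1/(-2357) = -1/2357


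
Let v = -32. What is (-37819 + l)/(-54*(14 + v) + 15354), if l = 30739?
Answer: -1180/2721 ≈ -0.43366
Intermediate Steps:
(-37819 + l)/(-54*(14 + v) + 15354) = (-37819 + 30739)/(-54*(14 - 32) + 15354) = -7080/(-54*(-18) + 15354) = -7080/(972 + 15354) = -7080/16326 = -7080*1/16326 = -1180/2721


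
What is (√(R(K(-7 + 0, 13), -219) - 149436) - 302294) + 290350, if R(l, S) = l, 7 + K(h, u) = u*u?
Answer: -11944 + 3*I*√16586 ≈ -11944.0 + 386.36*I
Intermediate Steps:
K(h, u) = -7 + u² (K(h, u) = -7 + u*u = -7 + u²)
(√(R(K(-7 + 0, 13), -219) - 149436) - 302294) + 290350 = (√((-7 + 13²) - 149436) - 302294) + 290350 = (√((-7 + 169) - 149436) - 302294) + 290350 = (√(162 - 149436) - 302294) + 290350 = (√(-149274) - 302294) + 290350 = (3*I*√16586 - 302294) + 290350 = (-302294 + 3*I*√16586) + 290350 = -11944 + 3*I*√16586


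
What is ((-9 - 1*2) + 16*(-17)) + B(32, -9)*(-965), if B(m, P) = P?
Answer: 8402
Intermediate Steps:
((-9 - 1*2) + 16*(-17)) + B(32, -9)*(-965) = ((-9 - 1*2) + 16*(-17)) - 9*(-965) = ((-9 - 2) - 272) + 8685 = (-11 - 272) + 8685 = -283 + 8685 = 8402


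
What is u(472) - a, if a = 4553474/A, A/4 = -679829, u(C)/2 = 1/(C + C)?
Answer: 537989761/320879288 ≈ 1.6766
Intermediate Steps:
u(C) = 1/C (u(C) = 2/(C + C) = 2/((2*C)) = 2*(1/(2*C)) = 1/C)
A = -2719316 (A = 4*(-679829) = -2719316)
a = -2276737/1359658 (a = 4553474/(-2719316) = 4553474*(-1/2719316) = -2276737/1359658 ≈ -1.6745)
u(472) - a = 1/472 - 1*(-2276737/1359658) = 1/472 + 2276737/1359658 = 537989761/320879288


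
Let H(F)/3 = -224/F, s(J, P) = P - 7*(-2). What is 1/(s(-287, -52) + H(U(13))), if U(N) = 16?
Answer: -1/80 ≈ -0.012500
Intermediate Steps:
s(J, P) = 14 + P (s(J, P) = P + 14 = 14 + P)
H(F) = -672/F (H(F) = 3*(-224/F) = -672/F)
1/(s(-287, -52) + H(U(13))) = 1/((14 - 52) - 672/16) = 1/(-38 - 672*1/16) = 1/(-38 - 42) = 1/(-80) = -1/80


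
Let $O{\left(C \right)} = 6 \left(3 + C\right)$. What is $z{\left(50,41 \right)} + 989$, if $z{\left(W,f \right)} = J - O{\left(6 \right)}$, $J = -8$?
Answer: $927$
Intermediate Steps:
$O{\left(C \right)} = 18 + 6 C$
$z{\left(W,f \right)} = -62$ ($z{\left(W,f \right)} = -8 - \left(18 + 6 \cdot 6\right) = -8 - \left(18 + 36\right) = -8 - 54 = -62$)
$z{\left(50,41 \right)} + 989 = -62 + 989 = 927$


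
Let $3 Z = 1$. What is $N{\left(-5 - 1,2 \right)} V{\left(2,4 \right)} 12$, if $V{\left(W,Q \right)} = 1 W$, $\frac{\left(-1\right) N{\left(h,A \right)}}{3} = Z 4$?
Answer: $-96$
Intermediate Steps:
$Z = \frac{1}{3}$ ($Z = \frac{1}{3} \cdot 1 = \frac{1}{3} \approx 0.33333$)
$N{\left(h,A \right)} = -4$ ($N{\left(h,A \right)} = - 3 \cdot \frac{1}{3} \cdot 4 = \left(-3\right) \frac{4}{3} = -4$)
$V{\left(W,Q \right)} = W$
$N{\left(-5 - 1,2 \right)} V{\left(2,4 \right)} 12 = \left(-4\right) 2 \cdot 12 = \left(-8\right) 12 = -96$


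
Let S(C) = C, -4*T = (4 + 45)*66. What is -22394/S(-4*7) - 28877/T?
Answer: 2702015/3234 ≈ 835.50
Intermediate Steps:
T = -1617/2 (T = -(4 + 45)*66/4 = -49*66/4 = -¼*3234 = -1617/2 ≈ -808.50)
-22394/S(-4*7) - 28877/T = -22394/((-4*7)) - 28877/(-1617/2) = -22394/(-28) - 28877*(-2/1617) = -22394*(-1/28) + 57754/1617 = 11197/14 + 57754/1617 = 2702015/3234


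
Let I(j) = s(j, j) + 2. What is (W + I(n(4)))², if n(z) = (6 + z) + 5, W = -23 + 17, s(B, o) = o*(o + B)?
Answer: 198916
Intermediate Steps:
s(B, o) = o*(B + o)
W = -6
n(z) = 11 + z
I(j) = 2 + 2*j² (I(j) = j*(j + j) + 2 = j*(2*j) + 2 = 2*j² + 2 = 2 + 2*j²)
(W + I(n(4)))² = (-6 + (2 + 2*(11 + 4)²))² = (-6 + (2 + 2*15²))² = (-6 + (2 + 2*225))² = (-6 + (2 + 450))² = (-6 + 452)² = 446² = 198916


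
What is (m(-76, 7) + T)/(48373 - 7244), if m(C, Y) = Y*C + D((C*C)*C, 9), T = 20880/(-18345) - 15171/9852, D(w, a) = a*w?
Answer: -15869807648951/165187718828 ≈ -96.071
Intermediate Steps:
T = -10756039/4016332 (T = 20880*(-1/18345) - 15171*1/9852 = -1392/1223 - 5057/3284 = -10756039/4016332 ≈ -2.6781)
m(C, Y) = 9*C³ + C*Y (m(C, Y) = Y*C + 9*((C*C)*C) = C*Y + 9*(C²*C) = C*Y + 9*C³ = 9*C³ + C*Y)
(m(-76, 7) + T)/(48373 - 7244) = (-76*(7 + 9*(-76)²) - 10756039/4016332)/(48373 - 7244) = (-76*(7 + 9*5776) - 10756039/4016332)/41129 = (-76*(7 + 51984) - 10756039/4016332)*(1/41129) = (-76*51991 - 10756039/4016332)*(1/41129) = (-3951316 - 10756039/4016332)*(1/41129) = -15869807648951/4016332*1/41129 = -15869807648951/165187718828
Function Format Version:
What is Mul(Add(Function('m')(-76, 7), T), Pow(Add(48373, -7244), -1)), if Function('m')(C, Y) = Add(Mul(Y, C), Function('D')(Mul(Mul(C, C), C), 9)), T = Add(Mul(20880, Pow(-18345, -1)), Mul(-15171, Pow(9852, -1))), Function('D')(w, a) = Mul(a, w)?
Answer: Rational(-15869807648951, 165187718828) ≈ -96.071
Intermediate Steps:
T = Rational(-10756039, 4016332) (T = Add(Mul(20880, Rational(-1, 18345)), Mul(-15171, Rational(1, 9852))) = Add(Rational(-1392, 1223), Rational(-5057, 3284)) = Rational(-10756039, 4016332) ≈ -2.6781)
Function('m')(C, Y) = Add(Mul(9, Pow(C, 3)), Mul(C, Y)) (Function('m')(C, Y) = Add(Mul(Y, C), Mul(9, Mul(Mul(C, C), C))) = Add(Mul(C, Y), Mul(9, Mul(Pow(C, 2), C))) = Add(Mul(C, Y), Mul(9, Pow(C, 3))) = Add(Mul(9, Pow(C, 3)), Mul(C, Y)))
Mul(Add(Function('m')(-76, 7), T), Pow(Add(48373, -7244), -1)) = Mul(Add(Mul(-76, Add(7, Mul(9, Pow(-76, 2)))), Rational(-10756039, 4016332)), Pow(Add(48373, -7244), -1)) = Mul(Add(Mul(-76, Add(7, Mul(9, 5776))), Rational(-10756039, 4016332)), Pow(41129, -1)) = Mul(Add(Mul(-76, Add(7, 51984)), Rational(-10756039, 4016332)), Rational(1, 41129)) = Mul(Add(Mul(-76, 51991), Rational(-10756039, 4016332)), Rational(1, 41129)) = Mul(Add(-3951316, Rational(-10756039, 4016332)), Rational(1, 41129)) = Mul(Rational(-15869807648951, 4016332), Rational(1, 41129)) = Rational(-15869807648951, 165187718828)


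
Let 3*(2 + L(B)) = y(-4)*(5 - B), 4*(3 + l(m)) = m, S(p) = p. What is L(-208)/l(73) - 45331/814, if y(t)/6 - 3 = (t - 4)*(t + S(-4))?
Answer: 8196459/4514 ≈ 1815.8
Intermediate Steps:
l(m) = -3 + m/4
y(t) = 18 + 6*(-4 + t)² (y(t) = 18 + 6*((t - 4)*(t - 4)) = 18 + 6*((-4 + t)*(-4 + t)) = 18 + 6*(-4 + t)²)
L(B) = 668 - 134*B (L(B) = -2 + ((114 - 48*(-4) + 6*(-4)²)*(5 - B))/3 = -2 + ((114 + 192 + 6*16)*(5 - B))/3 = -2 + ((114 + 192 + 96)*(5 - B))/3 = -2 + (402*(5 - B))/3 = -2 + (2010 - 402*B)/3 = -2 + (670 - 134*B) = 668 - 134*B)
L(-208)/l(73) - 45331/814 = (668 - 134*(-208))/(-3 + (¼)*73) - 45331/814 = (668 + 27872)/(-3 + 73/4) - 45331*1/814 = 28540/(61/4) - 4121/74 = 28540*(4/61) - 4121/74 = 114160/61 - 4121/74 = 8196459/4514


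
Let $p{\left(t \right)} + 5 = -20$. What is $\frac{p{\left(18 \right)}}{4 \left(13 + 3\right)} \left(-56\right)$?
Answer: $\frac{175}{8} \approx 21.875$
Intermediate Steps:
$p{\left(t \right)} = -25$ ($p{\left(t \right)} = -5 - 20 = -25$)
$\frac{p{\left(18 \right)}}{4 \left(13 + 3\right)} \left(-56\right) = - \frac{25}{4 \left(13 + 3\right)} \left(-56\right) = - \frac{25}{4 \cdot 16} \left(-56\right) = - \frac{25}{64} \left(-56\right) = \left(-25\right) \frac{1}{64} \left(-56\right) = \left(- \frac{25}{64}\right) \left(-56\right) = \frac{175}{8}$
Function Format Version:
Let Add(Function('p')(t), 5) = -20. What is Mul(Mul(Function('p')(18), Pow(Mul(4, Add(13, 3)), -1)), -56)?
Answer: Rational(175, 8) ≈ 21.875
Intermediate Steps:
Function('p')(t) = -25 (Function('p')(t) = Add(-5, -20) = -25)
Mul(Mul(Function('p')(18), Pow(Mul(4, Add(13, 3)), -1)), -56) = Mul(Mul(-25, Pow(Mul(4, Add(13, 3)), -1)), -56) = Mul(Mul(-25, Pow(Mul(4, 16), -1)), -56) = Mul(Mul(-25, Pow(64, -1)), -56) = Mul(Mul(-25, Rational(1, 64)), -56) = Mul(Rational(-25, 64), -56) = Rational(175, 8)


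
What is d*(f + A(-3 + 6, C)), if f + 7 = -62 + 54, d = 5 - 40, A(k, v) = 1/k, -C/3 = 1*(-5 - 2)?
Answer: 1540/3 ≈ 513.33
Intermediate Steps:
C = 21 (C = -3*(-5 - 2) = -3*(-7) = 21)
d = -35
f = -15 (f = -7 + (-62 + 54) = -7 - 8 = -15)
d*(f + A(-3 + 6, C)) = -35*(-15 + 1/(-3 + 6)) = -35*(-15 + 1/3) = -35*(-15 + ⅓) = -35*(-44/3) = 1540/3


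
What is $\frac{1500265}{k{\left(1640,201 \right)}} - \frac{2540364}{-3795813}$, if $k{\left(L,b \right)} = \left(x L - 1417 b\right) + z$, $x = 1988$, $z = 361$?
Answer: $\frac{4418167721647}{3765274419144} \approx 1.1734$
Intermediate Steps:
$k{\left(L,b \right)} = 361 - 1417 b + 1988 L$ ($k{\left(L,b \right)} = \left(1988 L - 1417 b\right) + 361 = \left(- 1417 b + 1988 L\right) + 361 = 361 - 1417 b + 1988 L$)
$\frac{1500265}{k{\left(1640,201 \right)}} - \frac{2540364}{-3795813} = \frac{1500265}{361 - 284817 + 1988 \cdot 1640} - \frac{2540364}{-3795813} = \frac{1500265}{361 - 284817 + 3260320} - - \frac{846788}{1265271} = \frac{1500265}{2975864} + \frac{846788}{1265271} = \frac{4418167721647}{3765274419144}$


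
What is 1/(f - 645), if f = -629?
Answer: -1/1274 ≈ -0.00078493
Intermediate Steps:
1/(f - 645) = 1/(-629 - 645) = 1/(-1274) = -1/1274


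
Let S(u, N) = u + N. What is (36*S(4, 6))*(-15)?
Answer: -5400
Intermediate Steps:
S(u, N) = N + u
(36*S(4, 6))*(-15) = (36*(6 + 4))*(-15) = (36*10)*(-15) = 360*(-15) = -5400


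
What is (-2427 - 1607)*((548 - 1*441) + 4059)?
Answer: -16805644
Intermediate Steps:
(-2427 - 1607)*((548 - 1*441) + 4059) = -4034*((548 - 441) + 4059) = -4034*(107 + 4059) = -4034*4166 = -16805644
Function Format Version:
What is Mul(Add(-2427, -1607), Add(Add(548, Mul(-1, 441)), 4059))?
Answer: -16805644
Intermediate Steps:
Mul(Add(-2427, -1607), Add(Add(548, Mul(-1, 441)), 4059)) = Mul(-4034, Add(Add(548, -441), 4059)) = Mul(-4034, Add(107, 4059)) = Mul(-4034, 4166) = -16805644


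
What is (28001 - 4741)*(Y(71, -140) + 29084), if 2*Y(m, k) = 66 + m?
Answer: 678087150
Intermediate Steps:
Y(m, k) = 33 + m/2 (Y(m, k) = (66 + m)/2 = 33 + m/2)
(28001 - 4741)*(Y(71, -140) + 29084) = (28001 - 4741)*((33 + (½)*71) + 29084) = 23260*((33 + 71/2) + 29084) = 23260*(137/2 + 29084) = 23260*(58305/2) = 678087150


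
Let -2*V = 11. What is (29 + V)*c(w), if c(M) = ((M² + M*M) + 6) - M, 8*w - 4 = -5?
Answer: 9259/64 ≈ 144.67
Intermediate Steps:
V = -11/2 (V = -½*11 = -11/2 ≈ -5.5000)
w = -⅛ (w = ½ + (⅛)*(-5) = ½ - 5/8 = -⅛ ≈ -0.12500)
c(M) = 6 - M + 2*M² (c(M) = ((M² + M²) + 6) - M = (2*M² + 6) - M = (6 + 2*M²) - M = 6 - M + 2*M²)
(29 + V)*c(w) = (29 - 11/2)*(6 - 1*(-⅛) + 2*(-⅛)²) = 47*(6 + ⅛ + 2*(1/64))/2 = 47*(6 + ⅛ + 1/32)/2 = (47/2)*(197/32) = 9259/64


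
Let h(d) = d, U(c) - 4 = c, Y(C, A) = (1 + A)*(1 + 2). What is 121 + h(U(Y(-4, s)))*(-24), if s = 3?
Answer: -263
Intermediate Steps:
Y(C, A) = 3 + 3*A (Y(C, A) = (1 + A)*3 = 3 + 3*A)
U(c) = 4 + c
121 + h(U(Y(-4, s)))*(-24) = 121 + (4 + (3 + 3*3))*(-24) = 121 + (4 + (3 + 9))*(-24) = 121 + (4 + 12)*(-24) = 121 + 16*(-24) = 121 - 384 = -263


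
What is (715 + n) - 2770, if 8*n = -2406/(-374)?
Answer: -3073077/1496 ≈ -2054.2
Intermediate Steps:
n = 1203/1496 (n = (-2406/(-374))/8 = (-2406*(-1/374))/8 = (⅛)*(1203/187) = 1203/1496 ≈ 0.80414)
(715 + n) - 2770 = (715 + 1203/1496) - 2770 = 1070843/1496 - 2770 = -3073077/1496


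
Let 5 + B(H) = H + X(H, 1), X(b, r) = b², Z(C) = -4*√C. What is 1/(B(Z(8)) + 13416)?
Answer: 13539/183304393 + 8*√2/183304393 ≈ 7.3922e-5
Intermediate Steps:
B(H) = -5 + H + H² (B(H) = -5 + (H + H²) = -5 + H + H²)
1/(B(Z(8)) + 13416) = 1/((-5 - 8*√2 + (-8*√2)²) + 13416) = 1/((-5 - 8*√2 + 128) + 13416) = 1/((123 - 8*√2) + 13416) = 1/(13539 - 8*√2)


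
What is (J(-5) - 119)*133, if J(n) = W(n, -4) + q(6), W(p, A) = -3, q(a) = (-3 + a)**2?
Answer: -15029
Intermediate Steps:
J(n) = 6 (J(n) = -3 + (-3 + 6)**2 = -3 + 3**2 = -3 + 9 = 6)
(J(-5) - 119)*133 = (6 - 119)*133 = -113*133 = -15029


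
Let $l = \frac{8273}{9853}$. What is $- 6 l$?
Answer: $- \frac{49638}{9853} \approx -5.0379$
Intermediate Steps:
$l = \frac{8273}{9853}$ ($l = 8273 \cdot \frac{1}{9853} = \frac{8273}{9853} \approx 0.83964$)
$- 6 l = \left(-6\right) \frac{8273}{9853} = - \frac{49638}{9853}$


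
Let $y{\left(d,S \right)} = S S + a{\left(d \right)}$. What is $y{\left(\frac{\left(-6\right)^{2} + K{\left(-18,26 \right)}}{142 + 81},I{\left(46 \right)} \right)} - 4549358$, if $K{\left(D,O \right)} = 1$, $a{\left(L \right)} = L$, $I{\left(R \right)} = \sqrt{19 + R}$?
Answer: $- \frac{1014492302}{223} \approx -4.5493 \cdot 10^{6}$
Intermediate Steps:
$y{\left(d,S \right)} = d + S^{2}$ ($y{\left(d,S \right)} = S S + d = S^{2} + d = d + S^{2}$)
$y{\left(\frac{\left(-6\right)^{2} + K{\left(-18,26 \right)}}{142 + 81},I{\left(46 \right)} \right)} - 4549358 = \left(\frac{\left(-6\right)^{2} + 1}{142 + 81} + \left(\sqrt{19 + 46}\right)^{2}\right) - 4549358 = \left(\frac{36 + 1}{223} + \left(\sqrt{65}\right)^{2}\right) - 4549358 = \left(37 \cdot \frac{1}{223} + 65\right) - 4549358 = \left(\frac{37}{223} + 65\right) - 4549358 = \frac{14532}{223} - 4549358 = - \frac{1014492302}{223}$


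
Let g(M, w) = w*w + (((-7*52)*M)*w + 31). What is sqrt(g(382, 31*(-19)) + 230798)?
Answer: sqrt(82477022) ≈ 9081.7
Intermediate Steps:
g(M, w) = 31 + w**2 - 364*M*w (g(M, w) = w**2 + ((-364*M)*w + 31) = w**2 + (-364*M*w + 31) = w**2 + (31 - 364*M*w) = 31 + w**2 - 364*M*w)
sqrt(g(382, 31*(-19)) + 230798) = sqrt((31 + (31*(-19))**2 - 364*382*31*(-19)) + 230798) = sqrt((31 + (-589)**2 - 364*382*(-589)) + 230798) = sqrt((31 + 346921 + 81899272) + 230798) = sqrt(82246224 + 230798) = sqrt(82477022)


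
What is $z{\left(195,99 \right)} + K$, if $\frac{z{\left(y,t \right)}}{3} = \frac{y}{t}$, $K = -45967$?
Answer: $- \frac{505572}{11} \approx -45961.0$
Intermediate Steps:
$z{\left(y,t \right)} = \frac{3 y}{t}$ ($z{\left(y,t \right)} = 3 \frac{y}{t} = \frac{3 y}{t}$)
$z{\left(195,99 \right)} + K = 3 \cdot 195 \cdot \frac{1}{99} - 45967 = \frac{65}{11} - 45967 = - \frac{505572}{11}$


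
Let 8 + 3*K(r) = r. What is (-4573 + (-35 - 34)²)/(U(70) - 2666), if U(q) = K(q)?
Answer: -141/1984 ≈ -0.071069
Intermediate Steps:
K(r) = -8/3 + r/3
U(q) = -8/3 + q/3
(-4573 + (-35 - 34)²)/(U(70) - 2666) = (-4573 + (-35 - 34)²)/((-8/3 + (⅓)*70) - 2666) = (-4573 + (-69)²)/((-8/3 + 70/3) - 2666) = (-4573 + 4761)/(62/3 - 2666) = 188/(-7936/3) = 188*(-3/7936) = -141/1984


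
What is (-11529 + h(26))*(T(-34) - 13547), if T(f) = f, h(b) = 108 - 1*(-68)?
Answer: 154185093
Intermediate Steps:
h(b) = 176 (h(b) = 108 + 68 = 176)
(-11529 + h(26))*(T(-34) - 13547) = (-11529 + 176)*(-34 - 13547) = -11353*(-13581) = 154185093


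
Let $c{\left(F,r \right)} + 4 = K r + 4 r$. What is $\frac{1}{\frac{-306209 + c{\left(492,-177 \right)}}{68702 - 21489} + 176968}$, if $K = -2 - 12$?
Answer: $\frac{47213}{8354885741} \approx 5.6509 \cdot 10^{-6}$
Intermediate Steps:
$K = -14$ ($K = -2 - 12 = -14$)
$c{\left(F,r \right)} = -4 - 10 r$ ($c{\left(F,r \right)} = -4 + \left(- 14 r + 4 r\right) = -4 - 10 r$)
$\frac{1}{\frac{-306209 + c{\left(492,-177 \right)}}{68702 - 21489} + 176968} = \frac{1}{\frac{-306209 - -1766}{68702 - 21489} + 176968} = \frac{1}{\frac{-306209 + \left(-4 + 1770\right)}{47213} + 176968} = \frac{1}{\left(-306209 + 1766\right) \frac{1}{47213} + 176968} = \frac{1}{\left(-304443\right) \frac{1}{47213} + 176968} = \frac{1}{- \frac{304443}{47213} + 176968} = \frac{1}{\frac{8354885741}{47213}} = \frac{47213}{8354885741}$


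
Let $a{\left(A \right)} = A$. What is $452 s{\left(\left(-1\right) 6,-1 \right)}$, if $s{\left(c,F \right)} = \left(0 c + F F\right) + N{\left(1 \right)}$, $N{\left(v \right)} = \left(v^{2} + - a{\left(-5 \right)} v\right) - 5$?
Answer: $904$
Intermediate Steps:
$N{\left(v \right)} = -5 + v^{2} + 5 v$ ($N{\left(v \right)} = \left(v^{2} + \left(-1\right) \left(-5\right) v\right) - 5 = \left(v^{2} + 5 v\right) - 5 = -5 + v^{2} + 5 v$)
$s{\left(c,F \right)} = 1 + F^{2}$ ($s{\left(c,F \right)} = \left(0 c + F F\right) + \left(-5 + 1^{2} + 5 \cdot 1\right) = \left(0 + F^{2}\right) + \left(-5 + 1 + 5\right) = F^{2} + 1 = 1 + F^{2}$)
$452 s{\left(\left(-1\right) 6,-1 \right)} = 452 \left(1 + \left(-1\right)^{2}\right) = 452 \left(1 + 1\right) = 452 \cdot 2 = 904$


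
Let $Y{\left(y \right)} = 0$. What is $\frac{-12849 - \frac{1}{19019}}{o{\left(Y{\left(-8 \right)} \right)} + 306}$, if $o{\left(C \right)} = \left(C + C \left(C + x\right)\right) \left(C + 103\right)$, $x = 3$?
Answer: $- \frac{122187566}{2909907} \approx -41.99$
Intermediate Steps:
$o{\left(C \right)} = \left(103 + C\right) \left(C + C \left(3 + C\right)\right)$ ($o{\left(C \right)} = \left(C + C \left(C + 3\right)\right) \left(C + 103\right) = \left(C + C \left(3 + C\right)\right) \left(103 + C\right) = \left(103 + C\right) \left(C + C \left(3 + C\right)\right)$)
$\frac{-12849 - \frac{1}{19019}}{o{\left(Y{\left(-8 \right)} \right)} + 306} = \frac{-12849 - \frac{1}{19019}}{0 \left(412 + 0^{2} + 107 \cdot 0\right) + 306} = \frac{-12849 - \frac{1}{19019}}{0 \left(412 + 0 + 0\right) + 306} = \frac{-12849 - \frac{1}{19019}}{0 \cdot 412 + 306} = - \frac{244375132}{19019 \left(0 + 306\right)} = - \frac{244375132}{19019 \cdot 306} = \left(- \frac{244375132}{19019}\right) \frac{1}{306} = - \frac{122187566}{2909907}$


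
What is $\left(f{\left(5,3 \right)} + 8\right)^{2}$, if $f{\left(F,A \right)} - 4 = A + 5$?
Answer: $400$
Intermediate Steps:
$f{\left(F,A \right)} = 9 + A$ ($f{\left(F,A \right)} = 4 + \left(A + 5\right) = 4 + \left(5 + A\right) = 9 + A$)
$\left(f{\left(5,3 \right)} + 8\right)^{2} = \left(\left(9 + 3\right) + 8\right)^{2} = \left(12 + 8\right)^{2} = 20^{2} = 400$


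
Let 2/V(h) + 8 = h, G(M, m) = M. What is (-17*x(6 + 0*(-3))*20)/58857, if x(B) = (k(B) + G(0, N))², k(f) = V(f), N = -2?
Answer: -340/58857 ≈ -0.0057767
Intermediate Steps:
V(h) = 2/(-8 + h)
k(f) = 2/(-8 + f)
x(B) = 4/(-8 + B)² (x(B) = (2/(-8 + B) + 0)² = (2/(-8 + B))² = 4/(-8 + B)²)
(-17*x(6 + 0*(-3))*20)/58857 = (-68/(-8 + (6 + 0*(-3)))²*20)/58857 = (-68/(-8 + (6 + 0))²*20)*(1/58857) = (-68/(-8 + 6)²*20)*(1/58857) = (-68/(-2)²*20)*(1/58857) = (-68/4*20)*(1/58857) = (-17*1*20)*(1/58857) = -17*20*(1/58857) = -340*1/58857 = -340/58857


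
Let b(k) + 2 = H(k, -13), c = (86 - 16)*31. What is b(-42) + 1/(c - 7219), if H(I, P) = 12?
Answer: 50489/5049 ≈ 9.9998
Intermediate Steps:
c = 2170 (c = 70*31 = 2170)
b(k) = 10 (b(k) = -2 + 12 = 10)
b(-42) + 1/(c - 7219) = 10 + 1/(2170 - 7219) = 10 + 1/(-5049) = 10 - 1/5049 = 50489/5049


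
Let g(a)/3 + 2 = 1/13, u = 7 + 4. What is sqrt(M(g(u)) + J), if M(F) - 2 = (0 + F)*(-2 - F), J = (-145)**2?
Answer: 24*sqrt(6163)/13 ≈ 144.93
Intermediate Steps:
u = 11
g(a) = -75/13 (g(a) = -6 + 3/13 = -75/13)
J = 21025
M(F) = 2 + F*(-2 - F) (M(F) = 2 + (0 + F)*(-2 - F) = 2 + F*(-2 - F))
sqrt(M(g(u)) + J) = sqrt((2 - (-75/13)**2 - 2*(-75/13)) + 21025) = sqrt((2 - 1*5625/169 + 150/13) + 21025) = sqrt((2 - 5625/169 + 150/13) + 21025) = sqrt(-3337/169 + 21025) = sqrt(3549888/169) = 24*sqrt(6163)/13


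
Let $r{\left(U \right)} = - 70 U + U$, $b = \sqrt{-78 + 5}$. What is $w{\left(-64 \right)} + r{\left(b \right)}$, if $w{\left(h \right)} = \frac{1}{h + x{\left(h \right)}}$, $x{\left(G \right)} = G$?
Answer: $- \frac{1}{128} - 69 i \sqrt{73} \approx -0.0078125 - 589.54 i$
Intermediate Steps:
$b = i \sqrt{73}$ ($b = \sqrt{-73} = i \sqrt{73} \approx 8.544 i$)
$r{\left(U \right)} = - 69 U$
$w{\left(h \right)} = \frac{1}{2 h}$ ($w{\left(h \right)} = \frac{1}{h + h} = \frac{1}{2 h}$)
$w{\left(-64 \right)} + r{\left(b \right)} = \frac{1}{2 \left(-64\right)} - 69 i \sqrt{73} = \frac{1}{2} \left(- \frac{1}{64}\right) - 69 i \sqrt{73} = - \frac{1}{128} - 69 i \sqrt{73}$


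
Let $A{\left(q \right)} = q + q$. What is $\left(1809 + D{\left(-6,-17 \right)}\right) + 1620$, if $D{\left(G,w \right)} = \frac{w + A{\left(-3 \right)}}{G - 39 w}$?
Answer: $\frac{2252830}{657} \approx 3429.0$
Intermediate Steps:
$A{\left(q \right)} = 2 q$
$D{\left(G,w \right)} = \frac{-6 + w}{G - 39 w}$ ($D{\left(G,w \right)} = \frac{w + 2 \left(-3\right)}{G - 39 w} = \frac{w - 6}{G - 39 w} = \frac{-6 + w}{G - 39 w}$)
$\left(1809 + D{\left(-6,-17 \right)}\right) + 1620 = \left(1809 + \frac{-6 - 17}{-6 - -663}\right) + 1620 = \left(1809 + \frac{1}{-6 + 663} \left(-23\right)\right) + 1620 = \left(1809 + \frac{1}{657} \left(-23\right)\right) + 1620 = \left(1809 - \frac{23}{657}\right) + 1620 = \frac{1188490}{657} + 1620 = \frac{2252830}{657}$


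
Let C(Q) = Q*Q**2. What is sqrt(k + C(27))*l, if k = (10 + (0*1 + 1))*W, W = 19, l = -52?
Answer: -104*sqrt(4973) ≈ -7334.0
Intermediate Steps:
C(Q) = Q**3
k = 209 (k = (10 + (0*1 + 1))*19 = (10 + (0 + 1))*19 = (10 + 1)*19 = 11*19 = 209)
sqrt(k + C(27))*l = sqrt(209 + 27**3)*(-52) = sqrt(209 + 19683)*(-52) = sqrt(19892)*(-52) = (2*sqrt(4973))*(-52) = -104*sqrt(4973)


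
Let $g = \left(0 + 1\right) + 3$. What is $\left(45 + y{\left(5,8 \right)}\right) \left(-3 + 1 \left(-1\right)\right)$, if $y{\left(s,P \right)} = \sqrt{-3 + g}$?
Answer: $-184$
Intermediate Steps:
$g = 4$ ($g = 1 + 3 = 4$)
$y{\left(s,P \right)} = 1$ ($y{\left(s,P \right)} = \sqrt{-3 + 4} = \sqrt{1} = 1$)
$\left(45 + y{\left(5,8 \right)}\right) \left(-3 + 1 \left(-1\right)\right) = \left(45 + 1\right) \left(-3 + 1 \left(-1\right)\right) = 46 \left(-3 - 1\right) = 46 \left(-4\right) = -184$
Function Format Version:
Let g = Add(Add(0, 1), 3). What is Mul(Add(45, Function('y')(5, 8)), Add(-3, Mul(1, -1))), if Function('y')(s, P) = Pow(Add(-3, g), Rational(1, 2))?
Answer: -184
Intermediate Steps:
g = 4 (g = Add(1, 3) = 4)
Function('y')(s, P) = 1 (Function('y')(s, P) = Pow(Add(-3, 4), Rational(1, 2)) = Pow(1, Rational(1, 2)) = 1)
Mul(Add(45, Function('y')(5, 8)), Add(-3, Mul(1, -1))) = Mul(Add(45, 1), Add(-3, Mul(1, -1))) = Mul(46, Add(-3, -1)) = Mul(46, -4) = -184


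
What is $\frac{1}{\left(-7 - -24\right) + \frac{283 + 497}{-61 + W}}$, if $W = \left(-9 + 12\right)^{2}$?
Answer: $\frac{1}{2} \approx 0.5$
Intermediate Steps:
$W = 9$ ($W = 3^{2} = 9$)
$\frac{1}{\left(-7 - -24\right) + \frac{283 + 497}{-61 + W}} = \frac{1}{\left(-7 - -24\right) + \frac{283 + 497}{-61 + 9}} = \frac{1}{\left(-7 + 24\right) + \frac{780}{-52}} = \frac{1}{17 + 780 \left(- \frac{1}{52}\right)} = \frac{1}{17 - 15} = \frac{1}{2}$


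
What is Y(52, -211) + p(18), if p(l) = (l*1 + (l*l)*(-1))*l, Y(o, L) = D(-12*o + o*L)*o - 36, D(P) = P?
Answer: -608536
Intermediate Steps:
Y(o, L) = -36 + o*(-12*o + L*o) (Y(o, L) = (-12*o + o*L)*o - 36 = (-12*o + L*o)*o - 36 = o*(-12*o + L*o) - 36 = -36 + o*(-12*o + L*o))
p(l) = l*(l - l²) (p(l) = (l + l²*(-1))*l = (l - l²)*l = l*(l - l²))
Y(52, -211) + p(18) = (-36 + 52²*(-12 - 211)) + 18²*(1 - 1*18) = (-36 + 2704*(-223)) + 324*(1 - 18) = (-36 - 602992) + 324*(-17) = -603028 - 5508 = -608536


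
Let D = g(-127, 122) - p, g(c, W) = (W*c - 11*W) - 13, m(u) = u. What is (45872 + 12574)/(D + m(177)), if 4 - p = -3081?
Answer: -58446/19757 ≈ -2.9582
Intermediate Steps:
p = 3085 (p = 4 - 1*(-3081) = 4 + 3081 = 3085)
g(c, W) = -13 - 11*W + W*c (g(c, W) = (-11*W + W*c) - 13 = -13 - 11*W + W*c)
D = -19934 (D = (-13 - 11*122 + 122*(-127)) - 1*3085 = (-13 - 1342 - 15494) - 3085 = -16849 - 3085 = -19934)
(45872 + 12574)/(D + m(177)) = (45872 + 12574)/(-19934 + 177) = 58446/(-19757) = 58446*(-1/19757) = -58446/19757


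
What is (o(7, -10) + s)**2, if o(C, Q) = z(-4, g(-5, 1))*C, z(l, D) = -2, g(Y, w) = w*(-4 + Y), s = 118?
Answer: 10816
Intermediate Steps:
o(C, Q) = -2*C
(o(7, -10) + s)**2 = (-2*7 + 118)**2 = (-14 + 118)**2 = 104**2 = 10816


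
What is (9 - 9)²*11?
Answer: 0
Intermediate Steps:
(9 - 9)²*11 = 0²*11 = 0*11 = 0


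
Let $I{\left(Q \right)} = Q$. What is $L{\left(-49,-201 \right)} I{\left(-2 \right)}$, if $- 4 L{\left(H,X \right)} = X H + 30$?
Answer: $\frac{9879}{2} \approx 4939.5$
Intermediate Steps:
$L{\left(H,X \right)} = - \frac{15}{2} - \frac{H X}{4}$ ($L{\left(H,X \right)} = - \frac{X H + 30}{4} = - \frac{H X + 30}{4} = - \frac{30 + H X}{4} = - \frac{15}{2} - \frac{H X}{4}$)
$L{\left(-49,-201 \right)} I{\left(-2 \right)} = \left(- \frac{15}{2} - \left(- \frac{49}{4}\right) \left(-201\right)\right) \left(-2\right) = \left(- \frac{15}{2} - \frac{9849}{4}\right) \left(-2\right) = \left(- \frac{9879}{4}\right) \left(-2\right) = \frac{9879}{2}$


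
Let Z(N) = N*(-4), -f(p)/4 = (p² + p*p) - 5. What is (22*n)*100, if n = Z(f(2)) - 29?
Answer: 41800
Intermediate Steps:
f(p) = 20 - 8*p² (f(p) = -4*((p² + p*p) - 5) = -4*((p² + p²) - 5) = -4*(2*p² - 5) = -4*(-5 + 2*p²) = 20 - 8*p²)
Z(N) = -4*N
n = 19 (n = -4*(20 - 8*2²) - 29 = -4*(20 - 8*4) - 29 = -4*(20 - 32) - 29 = -4*(-12) - 29 = 48 - 29 = 19)
(22*n)*100 = (22*19)*100 = 418*100 = 41800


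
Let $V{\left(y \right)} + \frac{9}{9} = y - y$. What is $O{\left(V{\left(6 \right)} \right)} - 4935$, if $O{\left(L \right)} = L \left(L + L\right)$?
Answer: $-4933$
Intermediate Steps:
$V{\left(y \right)} = -1$ ($V{\left(y \right)} = -1 + \left(y - y\right) = -1 + 0 = -1$)
$O{\left(L \right)} = 2 L^{2}$ ($O{\left(L \right)} = L 2 L = 2 L^{2}$)
$O{\left(V{\left(6 \right)} \right)} - 4935 = 2 \left(-1\right)^{2} - 4935 = 2 \cdot 1 - 4935 = 2 - 4935 = -4933$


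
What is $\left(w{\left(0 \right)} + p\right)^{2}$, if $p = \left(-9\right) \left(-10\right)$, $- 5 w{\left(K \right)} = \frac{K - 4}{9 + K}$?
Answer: $\frac{16434916}{2025} \approx 8116.0$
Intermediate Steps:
$w{\left(K \right)} = - \frac{-4 + K}{5 \left(9 + K\right)}$ ($w{\left(K \right)} = - \frac{\left(K - 4\right) \frac{1}{9 + K}}{5} = - \frac{\left(-4 + K\right) \frac{1}{9 + K}}{5} = - \frac{\frac{1}{9 + K} \left(-4 + K\right)}{5} = - \frac{-4 + K}{5 \left(9 + K\right)}$)
$p = 90$
$\left(w{\left(0 \right)} + p\right)^{2} = \left(\frac{4 - 0}{5 \left(9 + 0\right)} + 90\right)^{2} = \left(\frac{4 + 0}{5 \cdot 9} + 90\right)^{2} = \left(\frac{1}{5} \cdot \frac{1}{9} \cdot 4 + 90\right)^{2} = \left(\frac{4}{45} + 90\right)^{2} = \left(\frac{4054}{45}\right)^{2} = \frac{16434916}{2025}$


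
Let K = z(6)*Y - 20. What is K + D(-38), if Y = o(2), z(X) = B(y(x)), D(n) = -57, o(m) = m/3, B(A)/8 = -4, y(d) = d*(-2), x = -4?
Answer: -295/3 ≈ -98.333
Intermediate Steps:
y(d) = -2*d
B(A) = -32 (B(A) = 8*(-4) = -32)
o(m) = m/3 (o(m) = m*(1/3) = m/3)
z(X) = -32
Y = 2/3 (Y = (1/3)*2 = 2/3 ≈ 0.66667)
K = -124/3 (K = -32*2/3 - 20 = -64/3 - 20 = -124/3 ≈ -41.333)
K + D(-38) = -124/3 - 57 = -295/3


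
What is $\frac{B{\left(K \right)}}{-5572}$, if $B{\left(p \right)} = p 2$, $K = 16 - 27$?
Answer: $\frac{11}{2786} \approx 0.0039483$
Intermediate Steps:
$K = -11$
$B{\left(p \right)} = 2 p$
$\frac{B{\left(K \right)}}{-5572} = \frac{2 \left(-11\right)}{-5572} = \left(-22\right) \left(- \frac{1}{5572}\right) = \frac{11}{2786}$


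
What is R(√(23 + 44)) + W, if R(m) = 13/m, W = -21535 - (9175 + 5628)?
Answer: -36338 + 13*√67/67 ≈ -36336.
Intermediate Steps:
W = -36338 (W = -21535 - 1*14803 = -21535 - 14803 = -36338)
R(√(23 + 44)) + W = 13/(√(23 + 44)) - 36338 = 13/(√67) - 36338 = 13*(√67/67) - 36338 = 13*√67/67 - 36338 = -36338 + 13*√67/67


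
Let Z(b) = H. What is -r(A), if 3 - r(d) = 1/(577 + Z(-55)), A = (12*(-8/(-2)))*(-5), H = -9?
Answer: -1703/568 ≈ -2.9982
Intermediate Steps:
Z(b) = -9
A = -240 (A = (12*(-8*(-1/2)))*(-5) = (12*4)*(-5) = 48*(-5) = -240)
r(d) = 1703/568 (r(d) = 3 - 1/(577 - 9) = 3 - 1/568 = 1703/568)
-r(A) = -1*1703/568 = -1703/568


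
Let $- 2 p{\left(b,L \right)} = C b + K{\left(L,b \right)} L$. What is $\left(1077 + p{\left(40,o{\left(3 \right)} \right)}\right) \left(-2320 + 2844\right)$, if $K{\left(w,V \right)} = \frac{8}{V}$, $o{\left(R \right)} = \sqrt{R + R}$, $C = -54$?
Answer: $1130268 - \frac{262 \sqrt{6}}{5} \approx 1.1301 \cdot 10^{6}$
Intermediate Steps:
$o{\left(R \right)} = \sqrt{2} \sqrt{R}$ ($o{\left(R \right)} = \sqrt{2 R} = \sqrt{2} \sqrt{R}$)
$p{\left(b,L \right)} = 27 b - \frac{4 L}{b}$ ($p{\left(b,L \right)} = - \frac{- 54 b + \frac{8}{b} L}{2} = - \frac{- 54 b + \frac{8 L}{b}}{2} = 27 b - \frac{4 L}{b}$)
$\left(1077 + p{\left(40,o{\left(3 \right)} \right)}\right) \left(-2320 + 2844\right) = \left(1077 + \left(27 \cdot 40 - \frac{4 \sqrt{2} \sqrt{3}}{40}\right)\right) \left(-2320 + 2844\right) = \left(1077 + \left(1080 - 4 \sqrt{6} \cdot \frac{1}{40}\right)\right) 524 = \left(1077 + \left(1080 - \frac{\sqrt{6}}{10}\right)\right) 524 = \left(2157 - \frac{\sqrt{6}}{10}\right) 524 = 1130268 - \frac{262 \sqrt{6}}{5}$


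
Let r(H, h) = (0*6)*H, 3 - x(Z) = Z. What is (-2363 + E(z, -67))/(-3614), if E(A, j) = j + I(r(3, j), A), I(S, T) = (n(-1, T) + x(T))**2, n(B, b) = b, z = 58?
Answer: 2421/3614 ≈ 0.66990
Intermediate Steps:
x(Z) = 3 - Z
r(H, h) = 0 (r(H, h) = 0*H = 0)
I(S, T) = 9 (I(S, T) = (T + (3 - T))**2 = 3**2 = 9)
E(A, j) = 9 + j (E(A, j) = j + 9 = 9 + j)
(-2363 + E(z, -67))/(-3614) = (-2363 + (9 - 67))/(-3614) = (-2363 - 58)*(-1/3614) = -2421*(-1/3614) = 2421/3614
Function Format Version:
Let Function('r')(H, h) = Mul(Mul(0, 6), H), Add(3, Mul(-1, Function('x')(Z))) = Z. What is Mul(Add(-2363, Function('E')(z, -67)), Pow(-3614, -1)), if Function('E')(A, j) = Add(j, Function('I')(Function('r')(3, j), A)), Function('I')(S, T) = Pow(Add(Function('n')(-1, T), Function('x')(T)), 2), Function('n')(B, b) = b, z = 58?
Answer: Rational(2421, 3614) ≈ 0.66990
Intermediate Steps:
Function('x')(Z) = Add(3, Mul(-1, Z))
Function('r')(H, h) = 0 (Function('r')(H, h) = Mul(0, H) = 0)
Function('I')(S, T) = 9 (Function('I')(S, T) = Pow(Add(T, Add(3, Mul(-1, T))), 2) = Pow(3, 2) = 9)
Function('E')(A, j) = Add(9, j) (Function('E')(A, j) = Add(j, 9) = Add(9, j))
Mul(Add(-2363, Function('E')(z, -67)), Pow(-3614, -1)) = Mul(Add(-2363, Add(9, -67)), Pow(-3614, -1)) = Mul(Add(-2363, -58), Rational(-1, 3614)) = Mul(-2421, Rational(-1, 3614)) = Rational(2421, 3614)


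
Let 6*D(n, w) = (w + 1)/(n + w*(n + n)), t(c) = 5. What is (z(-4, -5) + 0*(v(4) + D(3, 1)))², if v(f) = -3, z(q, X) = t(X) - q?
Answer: 81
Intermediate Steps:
z(q, X) = 5 - q
D(n, w) = (1 + w)/(6*(n + 2*n*w)) (D(n, w) = ((w + 1)/(n + w*(n + n)))/6 = ((1 + w)/(n + w*(2*n)))/6 = ((1 + w)/(n + 2*n*w))/6 = (1 + w)/(6*(n + 2*n*w)))
(z(-4, -5) + 0*(v(4) + D(3, 1)))² = ((5 - 1*(-4)) + 0*(-3 + (⅙)*(1 + 1)/(3*(1 + 2*1))))² = ((5 + 4) + 0*(-3 + (⅙)*(⅓)*2/(1 + 2)))² = (9 + 0*(-3 + (⅙)*(⅓)*2/3))² = (9 + 0*(-3 + (⅙)*(⅓)*(⅓)*2))² = (9 + 0*(-3 + 1/27))² = (9 + 0*(-80/27))² = (9 + 0)² = 9² = 81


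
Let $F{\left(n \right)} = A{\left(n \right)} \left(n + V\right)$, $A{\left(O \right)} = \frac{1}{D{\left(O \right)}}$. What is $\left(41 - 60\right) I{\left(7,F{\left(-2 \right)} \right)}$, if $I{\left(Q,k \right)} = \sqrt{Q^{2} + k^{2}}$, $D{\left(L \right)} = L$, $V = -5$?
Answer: $- \frac{133 \sqrt{5}}{2} \approx -148.7$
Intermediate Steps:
$A{\left(O \right)} = \frac{1}{O}$
$F{\left(n \right)} = \frac{-5 + n}{n}$ ($F{\left(n \right)} = \frac{n - 5}{n} = \frac{-5 + n}{n}$)
$\left(41 - 60\right) I{\left(7,F{\left(-2 \right)} \right)} = \left(41 - 60\right) \sqrt{7^{2} + \left(\frac{-5 - 2}{-2}\right)^{2}} = - 19 \sqrt{49 + \left(\left(- \frac{1}{2}\right) \left(-7\right)\right)^{2}} = - 19 \sqrt{49 + \left(\frac{7}{2}\right)^{2}} = - 19 \sqrt{49 + \frac{49}{4}} = - 19 \sqrt{\frac{245}{4}} = - 19 \frac{7 \sqrt{5}}{2} = - \frac{133 \sqrt{5}}{2}$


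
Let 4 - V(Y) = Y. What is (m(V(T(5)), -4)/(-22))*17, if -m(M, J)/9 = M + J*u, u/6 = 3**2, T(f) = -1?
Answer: -32283/22 ≈ -1467.4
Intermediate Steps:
u = 54 (u = 6*3**2 = 6*9 = 54)
V(Y) = 4 - Y
m(M, J) = -486*J - 9*M (m(M, J) = -9*(M + J*54) = -9*(M + 54*J) = -486*J - 9*M)
(m(V(T(5)), -4)/(-22))*17 = ((-486*(-4) - 9*(4 - 1*(-1)))/(-22))*17 = ((1944 - 9*(4 + 1))*(-1/22))*17 = ((1944 - 9*5)*(-1/22))*17 = ((1944 - 45)*(-1/22))*17 = (1899*(-1/22))*17 = -1899/22*17 = -32283/22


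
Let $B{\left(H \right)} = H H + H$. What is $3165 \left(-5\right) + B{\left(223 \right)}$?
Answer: $34127$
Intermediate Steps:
$B{\left(H \right)} = H + H^{2}$ ($B{\left(H \right)} = H^{2} + H = H + H^{2}$)
$3165 \left(-5\right) + B{\left(223 \right)} = 3165 \left(-5\right) + 223 \left(1 + 223\right) = -15825 + 223 \cdot 224 = -15825 + 49952 = 34127$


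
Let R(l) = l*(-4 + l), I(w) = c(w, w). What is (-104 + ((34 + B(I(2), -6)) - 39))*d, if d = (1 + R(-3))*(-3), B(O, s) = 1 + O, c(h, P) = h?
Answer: 6996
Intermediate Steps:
I(w) = w
d = -66 (d = (1 - 3*(-4 - 3))*(-3) = (1 - 3*(-7))*(-3) = (1 + 21)*(-3) = 22*(-3) = -66)
(-104 + ((34 + B(I(2), -6)) - 39))*d = (-104 + ((34 + (1 + 2)) - 39))*(-66) = (-104 + ((34 + 3) - 39))*(-66) = (-104 + (37 - 39))*(-66) = (-104 - 2)*(-66) = -106*(-66) = 6996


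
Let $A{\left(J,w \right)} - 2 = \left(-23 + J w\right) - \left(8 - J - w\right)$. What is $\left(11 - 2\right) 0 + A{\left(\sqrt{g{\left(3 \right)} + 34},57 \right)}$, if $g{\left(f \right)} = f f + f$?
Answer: $28 + 58 \sqrt{46} \approx 421.38$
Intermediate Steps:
$g{\left(f \right)} = f + f^{2}$ ($g{\left(f \right)} = f^{2} + f = f + f^{2}$)
$A{\left(J,w \right)} = -29 + J + w + J w$ ($A{\left(J,w \right)} = 2 - \left(31 - J - w - J w\right) = 2 + \left(\left(-23 + J w\right) + \left(-8 + J + w\right)\right) = 2 + \left(-31 + J + w + J w\right) = -29 + J + w + J w$)
$\left(11 - 2\right) 0 + A{\left(\sqrt{g{\left(3 \right)} + 34},57 \right)} = \left(11 - 2\right) 0 + \left(-29 + \sqrt{3 \left(1 + 3\right) + 34} + 57 + \sqrt{3 \left(1 + 3\right) + 34} \cdot 57\right) = 9 \cdot 0 + \left(-29 + \sqrt{3 \cdot 4 + 34} + 57 + \sqrt{3 \cdot 4 + 34} \cdot 57\right) = 0 + \left(-29 + \sqrt{12 + 34} + 57 + \sqrt{12 + 34} \cdot 57\right) = 0 + \left(-29 + \sqrt{46} + 57 + \sqrt{46} \cdot 57\right) = 0 + \left(-29 + \sqrt{46} + 57 + 57 \sqrt{46}\right) = 0 + \left(28 + 58 \sqrt{46}\right) = 28 + 58 \sqrt{46}$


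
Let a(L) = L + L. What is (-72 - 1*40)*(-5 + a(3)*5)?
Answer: -2800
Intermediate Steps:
a(L) = 2*L
(-72 - 1*40)*(-5 + a(3)*5) = (-72 - 1*40)*(-5 + (2*3)*5) = (-72 - 40)*(-5 + 6*5) = -112*(-5 + 30) = -112*25 = -2800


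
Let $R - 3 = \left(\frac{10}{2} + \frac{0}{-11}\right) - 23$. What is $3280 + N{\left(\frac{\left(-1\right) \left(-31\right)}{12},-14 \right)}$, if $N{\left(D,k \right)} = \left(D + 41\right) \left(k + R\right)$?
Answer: $\frac{24193}{12} \approx 2016.1$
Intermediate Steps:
$R = -15$ ($R = 3 + \left(\left(\frac{10}{2} + \frac{0}{-11}\right) - 23\right) = 3 + \left(\left(10 \cdot \frac{1}{2} + 0 \left(- \frac{1}{11}\right)\right) - 23\right) = 3 + \left(\left(5 + 0\right) - 23\right) = 3 + \left(5 - 23\right) = 3 - 18 = -15$)
$N{\left(D,k \right)} = \left(-15 + k\right) \left(41 + D\right)$ ($N{\left(D,k \right)} = \left(D + 41\right) \left(k - 15\right) = \left(41 + D\right) \left(-15 + k\right) = \left(-15 + k\right) \left(41 + D\right)$)
$3280 + N{\left(\frac{\left(-1\right) \left(-31\right)}{12},-14 \right)} = 3280 + \left(-615 - 15 \frac{\left(-1\right) \left(-31\right)}{12} + 41 \left(-14\right) + \frac{\left(-1\right) \left(-31\right)}{12} \left(-14\right)\right) = 3280 - \left(1189 - 31 \cdot \frac{1}{12} \left(-14\right) + 15 \cdot 31 \cdot \frac{1}{12}\right) = 3280 - \frac{15167}{12} = \frac{24193}{12}$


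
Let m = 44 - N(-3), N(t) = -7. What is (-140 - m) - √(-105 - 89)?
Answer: -191 - I*√194 ≈ -191.0 - 13.928*I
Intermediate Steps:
m = 51 (m = 44 - 1*(-7) = 44 + 7 = 51)
(-140 - m) - √(-105 - 89) = (-140 - 1*51) - √(-105 - 89) = (-140 - 51) - √(-194) = -191 - I*√194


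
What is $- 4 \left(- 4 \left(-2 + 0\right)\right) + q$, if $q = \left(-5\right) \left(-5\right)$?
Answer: $-7$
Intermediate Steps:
$q = 25$
$- 4 \left(- 4 \left(-2 + 0\right)\right) + q = - 4 \left(- 4 \left(-2 + 0\right)\right) + 25 = - 4 \left(\left(-4\right) \left(-2\right)\right) + 25 = \left(-4\right) 8 + 25 = -32 + 25 = -7$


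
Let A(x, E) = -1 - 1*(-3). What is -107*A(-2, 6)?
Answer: -214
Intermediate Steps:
A(x, E) = 2 (A(x, E) = -1 + 3 = 2)
-107*A(-2, 6) = -107*2 = -214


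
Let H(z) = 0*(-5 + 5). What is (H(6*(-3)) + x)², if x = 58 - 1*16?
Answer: 1764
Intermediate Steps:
x = 42 (x = 58 - 16 = 42)
H(z) = 0 (H(z) = 0*0 = 0)
(H(6*(-3)) + x)² = (0 + 42)² = 42² = 1764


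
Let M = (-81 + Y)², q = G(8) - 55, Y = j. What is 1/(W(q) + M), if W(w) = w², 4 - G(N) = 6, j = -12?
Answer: 1/11898 ≈ 8.4048e-5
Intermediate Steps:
G(N) = -2 (G(N) = 4 - 1*6 = 4 - 6 = -2)
Y = -12
q = -57 (q = -2 - 55 = -57)
M = 8649 (M = (-81 - 12)² = (-93)² = 8649)
1/(W(q) + M) = 1/((-57)² + 8649) = 1/(3249 + 8649) = 1/11898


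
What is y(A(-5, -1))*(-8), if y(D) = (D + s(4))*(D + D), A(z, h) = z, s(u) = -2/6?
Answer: -1280/3 ≈ -426.67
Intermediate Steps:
s(u) = -⅓ (s(u) = -2*⅙ = -⅓)
y(D) = 2*D*(-⅓ + D) (y(D) = (D - ⅓)*(D + D) = (-⅓ + D)*(2*D) = 2*D*(-⅓ + D))
y(A(-5, -1))*(-8) = ((⅔)*(-5)*(-1 + 3*(-5)))*(-8) = ((⅔)*(-5)*(-1 - 15))*(-8) = ((⅔)*(-5)*(-16))*(-8) = (160/3)*(-8) = -1280/3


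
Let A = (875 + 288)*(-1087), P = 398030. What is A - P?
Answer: -1662211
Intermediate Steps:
A = -1264181 (A = 1163*(-1087) = -1264181)
A - P = -1264181 - 1*398030 = -1264181 - 398030 = -1662211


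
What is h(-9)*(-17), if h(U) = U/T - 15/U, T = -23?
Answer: -2414/69 ≈ -34.985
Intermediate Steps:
h(U) = -15/U - U/23 (h(U) = U/(-23) - 15/U = U*(-1/23) - 15/U = -U/23 - 15/U = -15/U - U/23)
h(-9)*(-17) = (-15/(-9) - 1/23*(-9))*(-17) = (-15*(-⅑) + 9/23)*(-17) = (5/3 + 9/23)*(-17) = (142/69)*(-17) = -2414/69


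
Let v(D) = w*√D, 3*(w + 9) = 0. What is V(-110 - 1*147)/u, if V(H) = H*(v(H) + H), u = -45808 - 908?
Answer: -66049/46716 - 771*I*√257/15572 ≈ -1.4138 - 0.79374*I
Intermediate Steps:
u = -46716
w = -9 (w = -9 + (⅓)*0 = -9 + 0 = -9)
v(D) = -9*√D
V(H) = H*(H - 9*√H) (V(H) = H*(-9*√H + H) = H*(H - 9*√H))
V(-110 - 1*147)/u = ((-110 - 1*147)² - 9*(-110 - 1*147)^(3/2))/(-46716) = ((-110 - 147)² - 9*(-110 - 147)^(3/2))*(-1/46716) = ((-257)² - (-2313)*I*√257)*(-1/46716) = (66049 - (-2313)*I*√257)*(-1/46716) = (66049 + 2313*I*√257)*(-1/46716) = -66049/46716 - 771*I*√257/15572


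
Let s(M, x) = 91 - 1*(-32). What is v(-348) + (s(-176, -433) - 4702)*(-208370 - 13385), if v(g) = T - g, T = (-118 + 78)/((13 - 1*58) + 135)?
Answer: 9138748433/9 ≈ 1.0154e+9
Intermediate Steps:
s(M, x) = 123 (s(M, x) = 91 + 32 = 123)
T = -4/9 (T = -40/((13 - 58) + 135) = -40/(-45 + 135) = -40/90 = -40*1/90 = -4/9 ≈ -0.44444)
v(g) = -4/9 - g
v(-348) + (s(-176, -433) - 4702)*(-208370 - 13385) = (-4/9 - 1*(-348)) + (123 - 4702)*(-208370 - 13385) = (-4/9 + 348) - 4579*(-221755) = 3128/9 + 1015416145 = 9138748433/9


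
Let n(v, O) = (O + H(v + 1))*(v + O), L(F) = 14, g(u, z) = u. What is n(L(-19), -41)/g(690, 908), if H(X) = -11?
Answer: 234/115 ≈ 2.0348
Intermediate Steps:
n(v, O) = (-11 + O)*(O + v) (n(v, O) = (O - 11)*(v + O) = (-11 + O)*(O + v))
n(L(-19), -41)/g(690, 908) = ((-41)² - 11*(-41) - 11*14 - 41*14)/690 = (1681 + 451 - 154 - 574)*(1/690) = 1404*(1/690) = 234/115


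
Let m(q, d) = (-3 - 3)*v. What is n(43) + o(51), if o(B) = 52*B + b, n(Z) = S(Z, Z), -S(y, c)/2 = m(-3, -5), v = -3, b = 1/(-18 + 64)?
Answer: 120337/46 ≈ 2616.0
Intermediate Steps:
b = 1/46 ≈ 0.021739
m(q, d) = 18 (m(q, d) = (-3 - 3)*(-3) = -6*(-3) = 18)
S(y, c) = -36 (S(y, c) = -2*18 = -36)
n(Z) = -36
o(B) = 1/46 + 52*B (o(B) = 52*B + 1/46 = 1/46 + 52*B)
n(43) + o(51) = -36 + (1/46 + 52*51) = -36 + (1/46 + 2652) = -36 + 121993/46 = 120337/46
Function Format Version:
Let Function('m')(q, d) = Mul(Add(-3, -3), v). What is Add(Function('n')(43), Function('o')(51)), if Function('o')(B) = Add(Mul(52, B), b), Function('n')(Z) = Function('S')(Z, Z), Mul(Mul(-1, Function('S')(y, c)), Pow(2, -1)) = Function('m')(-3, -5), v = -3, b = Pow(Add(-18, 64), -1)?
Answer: Rational(120337, 46) ≈ 2616.0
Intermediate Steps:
b = Rational(1, 46) (b = Pow(46, -1) = Rational(1, 46) ≈ 0.021739)
Function('m')(q, d) = 18 (Function('m')(q, d) = Mul(Add(-3, -3), -3) = Mul(-6, -3) = 18)
Function('S')(y, c) = -36 (Function('S')(y, c) = Mul(-2, 18) = -36)
Function('n')(Z) = -36
Function('o')(B) = Add(Rational(1, 46), Mul(52, B)) (Function('o')(B) = Add(Mul(52, B), Rational(1, 46)) = Add(Rational(1, 46), Mul(52, B)))
Add(Function('n')(43), Function('o')(51)) = Add(-36, Add(Rational(1, 46), Mul(52, 51))) = Add(-36, Add(Rational(1, 46), 2652)) = Add(-36, Rational(121993, 46)) = Rational(120337, 46)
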